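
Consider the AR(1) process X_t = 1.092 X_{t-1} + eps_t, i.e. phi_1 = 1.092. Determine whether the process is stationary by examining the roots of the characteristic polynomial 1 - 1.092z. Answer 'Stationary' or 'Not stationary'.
\text{Not stationary}

The AR(p) characteristic polynomial is P(z) = 1 - 1.092z.
Stationarity requires all roots to lie outside the unit circle, i.e. |z| > 1 for every root.
This is linear in z: 1 + (-1.092) z = 0  =>  z = -1/(-1.092) = 0.915751,  |z| = 0.915751.
Moduli of all roots: 0.9158.
All moduli strictly greater than 1? No.
Verdict: Not stationary.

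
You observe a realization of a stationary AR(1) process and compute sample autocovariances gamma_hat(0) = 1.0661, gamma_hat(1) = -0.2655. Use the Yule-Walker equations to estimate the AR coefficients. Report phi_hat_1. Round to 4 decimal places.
\hat\phi_{1} = -0.2490

The Yule-Walker equations for an AR(p) process read, in matrix form,
  Gamma_p phi = r_p,   with   (Gamma_p)_{ij} = gamma(|i - j|),
                       (r_p)_i = gamma(i),   i,j = 1..p.
Substitute the sample gammas (Toeplitz matrix and right-hand side of size 1):
  Gamma_p = [[1.0661]]
  r_p     = [-0.2655]
With p = 1 this is the single equation gamma(0) phi_1 = gamma(1):
  phi_hat_1 = gamma(1) / gamma(0) = -0.2655 / 1.0661 = -0.2490.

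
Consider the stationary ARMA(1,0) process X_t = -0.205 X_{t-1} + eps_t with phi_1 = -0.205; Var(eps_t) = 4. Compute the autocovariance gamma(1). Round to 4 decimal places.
\gamma(1) = -0.8560

Multiply the model equation by X_{t-k} and take expectations. With theta_0 = psi_0 = 1 and psi_j the MA(infinity) weights, this gives
  gamma(k) - sum_i phi_i gamma(k-i) = c_k,
  c_k = sigma^2 * sum_{j=k..q} theta_j psi_{j-k}   (c_k = 0 for k > q),
using gamma(-m) = gamma(m).
Pure AR (q = 0): c_0 = sigma^2 = 4, c_k = 0 for k >= 1.
Equations for k = 0 and k = 1 (AR order 1):
  gamma(0) = phi_1 gamma(1) + c_0
  gamma(1) = phi_1 gamma(0) + c_1
Substituting the second into the first: gamma(0) (1 - phi_1^2) = c_0 + phi_1 c_1, so
  gamma(0) = c_0 / (1 - phi_1^2) = 4 / (1 - (-0.205)^2) = 4 / 0.957975 = 4.175474.
  gamma(1) = phi_1 gamma(0) = (-0.205)(4.175474) = -0.855972.
Therefore gamma(1) = -0.8560 (to 4 decimal places).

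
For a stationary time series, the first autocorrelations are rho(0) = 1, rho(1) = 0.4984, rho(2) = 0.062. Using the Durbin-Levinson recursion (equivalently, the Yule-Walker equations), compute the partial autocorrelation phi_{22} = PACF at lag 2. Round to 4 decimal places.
\phi_{22} = -0.2480

The PACF at lag k is phi_{kk}, the last component of the solution
to the Yule-Walker system G_k phi = r_k where
  (G_k)_{ij} = rho(|i - j|), (r_k)_i = rho(i), i,j = 1..k.
Equivalently, Durbin-Levinson gives phi_{kk} iteratively:
  phi_{11} = rho(1)
  phi_{kk} = [rho(k) - sum_{j=1..k-1} phi_{k-1,j} rho(k-j)]
            / [1 - sum_{j=1..k-1} phi_{k-1,j} rho(j)],
  phi_{k,j} = phi_{k-1,j} - phi_{kk} phi_{k-1,k-j},  j = 1..k-1.
Step k = 1:
  phi_11 = rho(1) = 0.4984.
Step k = 2:
  phi_22 = [rho(2) - phi_11 rho(1)] / [1 - phi_11 rho(1)] = [0.062 - (0.4984)(0.4984)] / [1 - (0.4984)(0.4984)]
         = -0.18640256 / 0.75159744 = -0.248.
Therefore phi_{22} = -0.2480.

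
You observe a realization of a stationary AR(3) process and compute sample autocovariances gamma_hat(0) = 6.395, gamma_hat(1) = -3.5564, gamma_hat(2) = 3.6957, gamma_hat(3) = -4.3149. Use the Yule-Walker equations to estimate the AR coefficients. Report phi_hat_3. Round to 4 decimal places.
\hat\phi_{3} = -0.4470

The Yule-Walker equations for an AR(p) process read, in matrix form,
  Gamma_p phi = r_p,   with   (Gamma_p)_{ij} = gamma(|i - j|),
                       (r_p)_i = gamma(i),   i,j = 1..p.
Substitute the sample gammas (Toeplitz matrix and right-hand side of size 3):
  Gamma_p = [[6.395, -3.5564, 3.6957], [-3.5564, 6.395, -3.5564], [3.6957, -3.5564, 6.395]]
  r_p     = [-3.5564, 3.6957, -4.3149]
Written out (R1..R3):
  (R1) 6.395 phi_1 - 3.5564 phi_2 + 3.6957 phi_3 = -3.5564
  (R2) -3.5564 phi_1 + 6.395 phi_2 - 3.5564 phi_3 = 3.6957
  (R3) 3.6957 phi_1 - 3.5564 phi_2 + 6.395 phi_3 = -4.3149
Gaussian elimination:
  R2 <- R2 - (-3.5564/6.395) R1 = R2 - (-0.556122) R1:  4.417208 phi_2 - 1.50114 phi_3 = 1.717908
  R3 <- R3 - (3.6957/6.395) R1 = R3 - (0.577905) R1:  -1.50114 phi_2 + 4.259238 phi_3 = -2.25964
  R3 <- R3 - (-1.50114/4.417208) R2 = R3 - (-0.339839) R2:  3.749092 phi_3 = -1.675828
Back-substitution:
  phi_hat_3 = -1.675828 / 3.749092 = -0.446996
  phi_hat_2 = (1.717908 - (-1.50114)(-0.446996)) / 4.417208 = 0.237006
  phi_hat_1 = (-3.5564 - (-3.5564)(0.237006) - (3.6957)(-0.446996)) / 6.395 = -0.165997
So phi_hat = [-0.1660, 0.2370, -0.4470].
Therefore phi_hat_3 = -0.4470.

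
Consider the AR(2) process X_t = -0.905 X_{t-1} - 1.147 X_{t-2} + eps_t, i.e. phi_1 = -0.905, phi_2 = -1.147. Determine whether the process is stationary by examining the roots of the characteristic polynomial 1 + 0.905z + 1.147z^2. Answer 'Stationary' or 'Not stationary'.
\text{Not stationary}

The AR(p) characteristic polynomial is P(z) = 1 + 0.905z + 1.147z^2.
Stationarity requires all roots to lie outside the unit circle, i.e. |z| > 1 for every root.
Set 1 + (0.905) z + (1.147) z^2 = 0, i.e. a z^2 + b z + c = 0 with a = 1.147, b = 0.905, c = 1.
Discriminant D = b^2 - 4ac = (0.905)^2 - 4*(1.147)*1 = 0.819025 - (4.588) = -3.768975.
D < 0, so the roots are the complex-conjugate pair z = (-b +/- i sqrt(-D)) / (2a) = -0.3945 +/- 0.8463i.
For a conjugate pair |z|^2 = z * conj(z) = (product of roots) = c/a = 1/(1.147) = 0.87184, so |z| = sqrt(0.87184) = 0.9337 for both roots.
Moduli of all roots: 0.9337, 0.9337.
All moduli strictly greater than 1? No.
Verdict: Not stationary.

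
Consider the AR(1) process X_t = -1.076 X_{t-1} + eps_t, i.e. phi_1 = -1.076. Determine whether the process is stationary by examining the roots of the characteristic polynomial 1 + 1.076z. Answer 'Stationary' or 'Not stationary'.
\text{Not stationary}

The AR(p) characteristic polynomial is P(z) = 1 + 1.076z.
Stationarity requires all roots to lie outside the unit circle, i.e. |z| > 1 for every root.
This is linear in z: 1 + (1.076) z = 0  =>  z = -1/(1.076) = -0.929368,  |z| = 0.929368.
Moduli of all roots: 0.9294.
All moduli strictly greater than 1? No.
Verdict: Not stationary.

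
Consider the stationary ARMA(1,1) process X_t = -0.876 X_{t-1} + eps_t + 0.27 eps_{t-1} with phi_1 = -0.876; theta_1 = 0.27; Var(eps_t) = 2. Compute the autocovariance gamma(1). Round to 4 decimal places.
\gamma(1) = -3.9778

Multiply the model equation by X_{t-k} and take expectations. With theta_0 = psi_0 = 1 and psi_j the MA(infinity) weights, this gives
  gamma(k) - sum_i phi_i gamma(k-i) = c_k,
  c_k = sigma^2 * sum_{j=k..q} theta_j psi_{j-k}   (c_k = 0 for k > q),
using gamma(-m) = gamma(m).
psi-weights needed (psi_j = theta_j + sum_i phi_i psi_{j-i}):
  psi_1 = theta_1 + phi_1 = 0.27 + (-0.876) = -0.606
Right-hand sides:
  c_0 = sigma^2 (1 + theta_1 psi_1) = 2 * (1 + (0.27)(-0.606)) = 2 * 0.83638 = 1.67276
  c_1 = sigma^2 theta_1 = 2 * (0.27) = 0.54
  c_2 = 0
Equations for k = 0 and k = 1 (AR order 1):
  gamma(0) = phi_1 gamma(1) + c_0
  gamma(1) = phi_1 gamma(0) + c_1
Substituting the second into the first: gamma(0) (1 - phi_1^2) = c_0 + phi_1 c_1, so
  gamma(0) = (c_0 + phi_1 c_1) / (1 - phi_1^2) = (1.67276 + (-0.876)(0.54)) / (1 - (-0.876)^2) = 1.19972 / 0.232624 = 5.157335.
  gamma(1) = phi_1 gamma(0) + c_1 = (-0.876)(5.157335) + (0.54) = -3.977826.
Therefore gamma(1) = -3.9778 (to 4 decimal places).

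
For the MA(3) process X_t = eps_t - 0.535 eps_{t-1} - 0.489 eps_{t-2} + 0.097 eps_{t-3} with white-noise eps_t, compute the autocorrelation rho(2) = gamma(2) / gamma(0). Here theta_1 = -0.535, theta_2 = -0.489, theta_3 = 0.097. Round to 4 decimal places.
\rho(2) = -0.3524

For an MA(q) process with theta_0 = 1, the autocovariance is
  gamma(k) = sigma^2 * sum_{i=0..q-k} theta_i * theta_{i+k},
and rho(k) = gamma(k) / gamma(0). Sigma^2 cancels.
  numerator   = (1)*(-0.489) + (-0.535)*(0.097) = -0.540895.
  denominator = (1)^2 + (-0.535)^2 + (-0.489)^2 + (0.097)^2 = 1.534755.
  rho(2) = -0.540895 / 1.534755 = -0.3524.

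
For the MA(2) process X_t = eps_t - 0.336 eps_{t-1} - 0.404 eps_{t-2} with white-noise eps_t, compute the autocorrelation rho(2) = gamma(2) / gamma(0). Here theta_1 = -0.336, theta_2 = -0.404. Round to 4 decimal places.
\rho(2) = -0.3166

For an MA(q) process with theta_0 = 1, the autocovariance is
  gamma(k) = sigma^2 * sum_{i=0..q-k} theta_i * theta_{i+k},
and rho(k) = gamma(k) / gamma(0). Sigma^2 cancels.
  numerator   = (1)*(-0.404) = -0.404.
  denominator = (1)^2 + (-0.336)^2 + (-0.404)^2 = 1.276112.
  rho(2) = -0.404 / 1.276112 = -0.3166.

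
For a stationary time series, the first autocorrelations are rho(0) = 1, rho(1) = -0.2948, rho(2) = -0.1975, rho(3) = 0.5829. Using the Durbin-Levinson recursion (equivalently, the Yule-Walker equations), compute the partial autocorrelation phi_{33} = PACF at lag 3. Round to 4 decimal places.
\phi_{33} = 0.5030

The PACF at lag k is phi_{kk}, the last component of the solution
to the Yule-Walker system G_k phi = r_k where
  (G_k)_{ij} = rho(|i - j|), (r_k)_i = rho(i), i,j = 1..k.
Equivalently, Durbin-Levinson gives phi_{kk} iteratively:
  phi_{11} = rho(1)
  phi_{kk} = [rho(k) - sum_{j=1..k-1} phi_{k-1,j} rho(k-j)]
            / [1 - sum_{j=1..k-1} phi_{k-1,j} rho(j)],
  phi_{k,j} = phi_{k-1,j} - phi_{kk} phi_{k-1,k-j},  j = 1..k-1.
Step k = 1:
  phi_11 = rho(1) = -0.2948.
Step k = 2:
  phi_22 = [rho(2) - phi_11 rho(1)] / [1 - phi_11 rho(1)] = [-0.1975 - (-0.2948)(-0.2948)] / [1 - (-0.2948)(-0.2948)]
         = -0.28440704 / 0.91309296 = -0.311477.
  Update: phi_21 = phi_11 - phi_22 phi_11 = -0.2948 - (-0.311477)(-0.2948) = -0.386623.
Step k = 3:
  phi_33 = [rho(3) - phi_21 rho(2) - phi_22 rho(1)] / [1 - phi_21 rho(1) - phi_22 rho(2)]
    numerator   = 0.5829 - (-0.386623)(-0.1975) - (-0.311477)(-0.2948) = 0.41471862
    denominator = 1 - (-0.386623)(-0.2948) - (-0.311477)(-0.1975) = 0.82450684
  phi_33 = 0.41471862 / 0.82450684 = 0.503.
Therefore phi_{33} = 0.5030.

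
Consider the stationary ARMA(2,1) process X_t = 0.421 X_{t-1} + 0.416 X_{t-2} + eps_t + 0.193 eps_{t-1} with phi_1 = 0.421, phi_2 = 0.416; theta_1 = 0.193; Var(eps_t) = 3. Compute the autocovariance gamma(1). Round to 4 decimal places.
\gamma(1) = 8.1542

Multiply the model equation by X_{t-k} and take expectations. With theta_0 = psi_0 = 1 and psi_j the MA(infinity) weights, this gives
  gamma(k) - sum_i phi_i gamma(k-i) = c_k,
  c_k = sigma^2 * sum_{j=k..q} theta_j psi_{j-k}   (c_k = 0 for k > q),
using gamma(-m) = gamma(m).
psi-weights needed (psi_j = theta_j + sum_i phi_i psi_{j-i}):
  psi_1 = theta_1 + phi_1 = 0.193 + (0.421) = 0.614
Right-hand sides:
  c_0 = sigma^2 (1 + theta_1 psi_1) = 3 * (1 + (0.193)(0.614)) = 3 * 1.118502 = 3.355506
  c_1 = sigma^2 theta_1 = 3 * (0.193) = 0.579
  c_2 = 0
Equations for k = 0, 1, 2 (AR order 2, c_2 = 0):
  (E0) gamma(0) = phi_1 gamma(1) + phi_2 gamma(2) + c_0
  (E1) gamma(1) = phi_1 gamma(0) + phi_2 gamma(1) + c_1
  (E2) gamma(2) = phi_1 gamma(1) + phi_2 gamma(0)
From (E1): gamma(1) = A gamma(0) + B with
  A = phi_1 / (1 - phi_2) = 0.421 / 0.584 = 0.72089,   B = c_1 / (1 - phi_2) = 0.579 / 0.584 = 0.991438.
Insert (E2) into (E0): gamma(0) (1 - phi_2^2) = phi_1 (1 + phi_2) gamma(1) + c_0.
  phi_1 (1 + phi_2) = (0.421)(1.416) = 0.596136,   1 - phi_2^2 = 0.826944.
Replace gamma(1) by A gamma(0) + B and collect gamma(0):
  gamma(0) [0.826944 - (0.596136)(0.72089)] = (0.596136)(0.991438) + 3.355506
  gamma(0) * 0.397195 = 3.946538
  gamma(0) = 3.946538 / 0.397195 = 9.936015.
  gamma(1) = A gamma(0) + B = (0.72089)(9.936015) + (0.991438) = 8.154216.
Therefore gamma(1) = 8.1542 (to 4 decimal places).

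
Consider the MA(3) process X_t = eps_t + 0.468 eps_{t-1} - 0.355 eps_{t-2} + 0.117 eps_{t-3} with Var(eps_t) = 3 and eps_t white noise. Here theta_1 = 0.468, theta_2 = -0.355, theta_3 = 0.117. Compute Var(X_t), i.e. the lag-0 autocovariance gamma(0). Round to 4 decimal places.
\gamma(0) = 4.0762

For an MA(q) process X_t = eps_t + sum_i theta_i eps_{t-i} with
Var(eps_t) = sigma^2, the variance is
  gamma(0) = sigma^2 * (1 + sum_i theta_i^2).
  sum_i theta_i^2 = (0.468)^2 + (-0.355)^2 + (0.117)^2 = 0.219024 + 0.126025 + 0.013689 = 0.358738.
  gamma(0) = 3 * (1 + 0.358738) = 3 * 1.358738 = 4.076214, which rounds to 4.0762.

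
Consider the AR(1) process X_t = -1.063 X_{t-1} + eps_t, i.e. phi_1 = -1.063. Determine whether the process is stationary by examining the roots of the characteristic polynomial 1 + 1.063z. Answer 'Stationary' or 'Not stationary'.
\text{Not stationary}

The AR(p) characteristic polynomial is P(z) = 1 + 1.063z.
Stationarity requires all roots to lie outside the unit circle, i.e. |z| > 1 for every root.
This is linear in z: 1 + (1.063) z = 0  =>  z = -1/(1.063) = -0.940734,  |z| = 0.940734.
Moduli of all roots: 0.9407.
All moduli strictly greater than 1? No.
Verdict: Not stationary.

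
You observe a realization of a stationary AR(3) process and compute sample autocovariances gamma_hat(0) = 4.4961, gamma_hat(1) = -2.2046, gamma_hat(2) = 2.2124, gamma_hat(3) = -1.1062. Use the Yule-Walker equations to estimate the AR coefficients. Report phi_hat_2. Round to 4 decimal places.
\hat\phi_{2} = 0.3690

The Yule-Walker equations for an AR(p) process read, in matrix form,
  Gamma_p phi = r_p,   with   (Gamma_p)_{ij} = gamma(|i - j|),
                       (r_p)_i = gamma(i),   i,j = 1..p.
Substitute the sample gammas (Toeplitz matrix and right-hand side of size 3):
  Gamma_p = [[4.4961, -2.2046, 2.2124], [-2.2046, 4.4961, -2.2046], [2.2124, -2.2046, 4.4961]]
  r_p     = [-2.2046, 2.2124, -1.1062]
Written out (R1..R3):
  (R1) 4.4961 phi_1 - 2.2046 phi_2 + 2.2124 phi_3 = -2.2046
  (R2) -2.2046 phi_1 + 4.4961 phi_2 - 2.2046 phi_3 = 2.2124
  (R3) 2.2124 phi_1 - 2.2046 phi_2 + 4.4961 phi_3 = -1.1062
Gaussian elimination:
  R2 <- R2 - (-2.2046/4.4961) R1 = R2 - (-0.490336) R1:  3.415105 phi_2 - 1.11978 phi_3 = 1.131405
  R3 <- R3 - (2.2124/4.4961) R1 = R3 - (0.492071) R1:  -1.11978 phi_2 + 3.407442 phi_3 = -0.02138
  R3 <- R3 - (-1.11978/3.415105) R2 = R3 - (-0.32789) R2:  3.040277 phi_3 = 0.349596
Back-substitution:
  phi_hat_3 = 0.349596 / 3.040277 = 0.114988
  phi_hat_2 = (1.131405 - (-1.11978)(0.114988)) / 3.415105 = 0.368998
  phi_hat_1 = (-2.2046 - (-2.2046)(0.368998) - (2.2124)(0.114988)) / 4.4961 = -0.365985
So phi_hat = [-0.3660, 0.3690, 0.1150].
Therefore phi_hat_2 = 0.3690.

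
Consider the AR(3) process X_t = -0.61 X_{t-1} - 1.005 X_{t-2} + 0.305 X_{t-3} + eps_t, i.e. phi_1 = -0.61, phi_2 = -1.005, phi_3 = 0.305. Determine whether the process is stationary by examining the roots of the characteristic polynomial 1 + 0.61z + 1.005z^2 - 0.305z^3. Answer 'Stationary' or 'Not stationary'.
\text{Not stationary}

The AR(p) characteristic polynomial is P(z) = 1 + 0.61z + 1.005z^2 - 0.305z^3.
Stationarity requires all roots to lie outside the unit circle, i.e. |z| > 1 for every root.
Degree 3: look for a simple real root z0 first, then factor out (1 - z/z0) and solve the remaining quadratic.
Testing z0 = 4: P(4) = 1 + (0.61)(4) + (1.005)(4)^2 + (-0.305)(4)^3
  = 1 + (2.44) + (16.08) + (-19.52) = 0.  So z_0 = 4 is a root, |z_0| = 4.
Divide out the factor (1 - 0.25 z) = (1 - z/z0) (since 1/z0 = 0.25):
  P(z) = (1 - 0.25 z)(1 + (0.86) z + (1.22) z^2)
  [check: z-coef 0.86 - (0.25) = 0.61; z^2-coef 1.22 - (0.25)(0.86) = 1.005; z^3-coef -(0.25)(1.22) = -0.305.]
Remaining roots from the quadratic factor 1 + (0.86) z + (1.22) z^2:
  Set 1 + (0.86) z + (1.22) z^2 = 0, i.e. a z^2 + b z + c = 0 with a = 1.22, b = 0.86, c = 1.
  Discriminant D = b^2 - 4ac = (0.86)^2 - 4*(1.22)*1 = 0.7396 - (4.88) = -4.1404.
  D < 0, so the roots are the complex-conjugate pair z = (-b +/- i sqrt(-D)) / (2a) = -0.3525 +/- 0.8339i.
  For a conjugate pair |z|^2 = z * conj(z) = (product of roots) = c/a = 1/(1.22) = 0.819672, so |z| = sqrt(0.819672) = 0.9054 for both roots.
Moduli of all roots: 4.0000, 0.9054, 0.9054.
All moduli strictly greater than 1? No.
Verdict: Not stationary.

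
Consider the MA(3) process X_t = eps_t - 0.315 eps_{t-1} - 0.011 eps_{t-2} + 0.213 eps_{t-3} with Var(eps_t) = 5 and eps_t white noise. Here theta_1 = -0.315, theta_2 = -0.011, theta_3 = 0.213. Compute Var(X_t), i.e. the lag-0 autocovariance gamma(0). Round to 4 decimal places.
\gamma(0) = 5.7236

For an MA(q) process X_t = eps_t + sum_i theta_i eps_{t-i} with
Var(eps_t) = sigma^2, the variance is
  gamma(0) = sigma^2 * (1 + sum_i theta_i^2).
  sum_i theta_i^2 = (-0.315)^2 + (-0.011)^2 + (0.213)^2 = 0.099225 + 0.000121 + 0.045369 = 0.144715.
  gamma(0) = 5 * (1 + 0.144715) = 5 * 1.144715 = 5.723575, which rounds to 5.7236.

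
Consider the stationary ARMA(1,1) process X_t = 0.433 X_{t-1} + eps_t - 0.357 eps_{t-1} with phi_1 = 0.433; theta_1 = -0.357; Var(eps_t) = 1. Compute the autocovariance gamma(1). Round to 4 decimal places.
\gamma(1) = 0.0791

Multiply the model equation by X_{t-k} and take expectations. With theta_0 = psi_0 = 1 and psi_j the MA(infinity) weights, this gives
  gamma(k) - sum_i phi_i gamma(k-i) = c_k,
  c_k = sigma^2 * sum_{j=k..q} theta_j psi_{j-k}   (c_k = 0 for k > q),
using gamma(-m) = gamma(m).
psi-weights needed (psi_j = theta_j + sum_i phi_i psi_{j-i}):
  psi_1 = theta_1 + phi_1 = -0.357 + (0.433) = 0.076
Right-hand sides:
  c_0 = sigma^2 (1 + theta_1 psi_1) = 1 * (1 + (-0.357)(0.076)) = 1 * 0.972868 = 0.972868
  c_1 = sigma^2 theta_1 = 1 * (-0.357) = -0.357
  c_2 = 0
Equations for k = 0 and k = 1 (AR order 1):
  gamma(0) = phi_1 gamma(1) + c_0
  gamma(1) = phi_1 gamma(0) + c_1
Substituting the second into the first: gamma(0) (1 - phi_1^2) = c_0 + phi_1 c_1, so
  gamma(0) = (c_0 + phi_1 c_1) / (1 - phi_1^2) = (0.972868 + (0.433)(-0.357)) / (1 - (0.433)^2) = 0.818287 / 0.812511 = 1.007109.
  gamma(1) = phi_1 gamma(0) + c_1 = (0.433)(1.007109) + (-0.357) = 0.079078.
Therefore gamma(1) = 0.0791 (to 4 decimal places).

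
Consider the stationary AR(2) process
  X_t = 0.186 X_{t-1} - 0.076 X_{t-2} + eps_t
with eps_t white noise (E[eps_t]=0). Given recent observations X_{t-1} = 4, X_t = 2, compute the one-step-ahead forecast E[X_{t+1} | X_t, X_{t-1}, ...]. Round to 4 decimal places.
E[X_{t+1} \mid \mathcal F_t] = 0.0680

For an AR(p) model X_t = c + sum_i phi_i X_{t-i} + eps_t, the
one-step-ahead conditional mean is
  E[X_{t+1} | X_t, ...] = c + sum_i phi_i X_{t+1-i}.
Substitute known values:
  E[X_{t+1} | ...] = (0.186) * (2) + (-0.076) * (4)
                   = 0.0680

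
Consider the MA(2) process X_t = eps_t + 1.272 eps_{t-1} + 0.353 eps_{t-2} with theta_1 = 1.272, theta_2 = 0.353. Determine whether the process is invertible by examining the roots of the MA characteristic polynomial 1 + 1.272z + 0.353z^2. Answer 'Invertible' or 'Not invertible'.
\text{Invertible}

The MA(q) characteristic polynomial is P(z) = 1 + 1.272z + 0.353z^2.
Invertibility requires all roots to lie outside the unit circle, i.e. |z| > 1 for every root.
Set 1 + (1.272) z + (0.353) z^2 = 0, i.e. a z^2 + b z + c = 0 with a = 0.353, b = 1.272, c = 1.
Discriminant D = b^2 - 4ac = (1.272)^2 - 4*(0.353)*1 = 1.617984 - (1.412) = 0.205984.
D >= 0, so the roots are real: z = (-b +/- sqrt(D)) / (2a) = (-1.272 +/- 0.453855) / (0.706).
  z_1 = (-1.272 + 0.453855) / (0.706) = -1.1588,   |z_1| = 1.1588.
  z_2 = (-1.272 - 0.453855) / (0.706) = -2.4446,   |z_2| = 2.4446.
Moduli of all roots: 1.1588, 2.4446.
All moduli strictly greater than 1? Yes.
Verdict: Invertible.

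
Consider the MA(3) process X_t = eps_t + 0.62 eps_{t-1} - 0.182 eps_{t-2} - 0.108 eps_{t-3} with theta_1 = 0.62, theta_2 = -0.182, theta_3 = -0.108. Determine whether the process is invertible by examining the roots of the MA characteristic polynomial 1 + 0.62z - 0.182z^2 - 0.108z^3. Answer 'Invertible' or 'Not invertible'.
\text{Invertible}

The MA(q) characteristic polynomial is P(z) = 1 + 0.62z - 0.182z^2 - 0.108z^3.
Invertibility requires all roots to lie outside the unit circle, i.e. |z| > 1 for every root.
Degree 3: look for a simple real root z0 first, then factor out (1 - z/z0) and solve the remaining quadratic.
Testing z0 = -2.5: P(-2.5) = 1 + (0.62)(-2.5) + (-0.182)(-2.5)^2 + (-0.108)(-2.5)^3
  = 1 + (-1.55) + (-1.1375) + (1.6875) = 0.  So z_0 = -2.5 is a root, |z_0| = 2.5.
Divide out the factor (1 + 0.4 z) = (1 - z/z0) (since 1/z0 = -0.4):
  P(z) = (1 + 0.4 z)(1 + (0.22) z + (-0.27) z^2)
  [check: z-coef 0.22 - (-0.4) = 0.62; z^2-coef -0.27 - (-0.4)(0.22) = -0.182; z^3-coef -(-0.4)(-0.27) = -0.108.]
Remaining roots from the quadratic factor 1 + (0.22) z + (-0.27) z^2:
  Set 1 + (0.22) z + (-0.27) z^2 = 0, i.e. a z^2 + b z + c = 0 with a = -0.27, b = 0.22, c = 1.
  Discriminant D = b^2 - 4ac = (0.22)^2 - 4*(-0.27)*1 = 0.0484 - (-1.08) = 1.1284.
  D >= 0, so the roots are real: z = (-b +/- sqrt(D)) / (2a) = (-0.22 +/- 1.062262) / (-0.54).
    z_1 = (-0.22 + 1.062262) / (-0.54) = -1.5597,   |z_1| = 1.5597.
    z_2 = (-0.22 - 1.062262) / (-0.54) = 2.3746,   |z_2| = 2.3746.
Moduli of all roots: 2.5000, 1.5597, 2.3746.
All moduli strictly greater than 1? Yes.
Verdict: Invertible.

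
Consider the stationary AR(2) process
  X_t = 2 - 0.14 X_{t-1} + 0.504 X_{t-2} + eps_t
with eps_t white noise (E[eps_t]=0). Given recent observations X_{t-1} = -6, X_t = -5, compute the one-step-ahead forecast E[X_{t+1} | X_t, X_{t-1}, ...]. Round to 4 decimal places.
E[X_{t+1} \mid \mathcal F_t] = -0.3240

For an AR(p) model X_t = c + sum_i phi_i X_{t-i} + eps_t, the
one-step-ahead conditional mean is
  E[X_{t+1} | X_t, ...] = c + sum_i phi_i X_{t+1-i}.
Substitute known values:
  E[X_{t+1} | ...] = 2 + (-0.14) * (-5) + (0.504) * (-6)
                   = -0.3240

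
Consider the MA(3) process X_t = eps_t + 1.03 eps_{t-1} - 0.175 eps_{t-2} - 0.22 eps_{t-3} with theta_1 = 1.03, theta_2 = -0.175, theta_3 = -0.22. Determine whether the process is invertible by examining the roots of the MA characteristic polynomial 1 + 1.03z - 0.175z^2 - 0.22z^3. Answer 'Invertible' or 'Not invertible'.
\text{Invertible}

The MA(q) characteristic polynomial is P(z) = 1 + 1.03z - 0.175z^2 - 0.22z^3.
Invertibility requires all roots to lie outside the unit circle, i.e. |z| > 1 for every root.
Degree 3: look for a simple real root z0 first, then factor out (1 - z/z0) and solve the remaining quadratic.
Testing z0 = -2: P(-2) = 1 + (1.03)(-2) + (-0.175)(-2)^2 + (-0.22)(-2)^3
  = 1 + (-2.06) + (-0.7) + (1.76) = 0.  So z_0 = -2 is a root, |z_0| = 2.
Divide out the factor (1 + 0.5 z) = (1 - z/z0) (since 1/z0 = -0.5):
  P(z) = (1 + 0.5 z)(1 + (0.53) z + (-0.44) z^2)
  [check: z-coef 0.53 - (-0.5) = 1.03; z^2-coef -0.44 - (-0.5)(0.53) = -0.175; z^3-coef -(-0.5)(-0.44) = -0.22.]
Remaining roots from the quadratic factor 1 + (0.53) z + (-0.44) z^2:
  Set 1 + (0.53) z + (-0.44) z^2 = 0, i.e. a z^2 + b z + c = 0 with a = -0.44, b = 0.53, c = 1.
  Discriminant D = b^2 - 4ac = (0.53)^2 - 4*(-0.44)*1 = 0.2809 - (-1.76) = 2.0409.
  D >= 0, so the roots are real: z = (-b +/- sqrt(D)) / (2a) = (-0.53 +/- 1.428601) / (-0.88).
    z_1 = (-0.53 + 1.428601) / (-0.88) = -1.0211,   |z_1| = 1.0211.
    z_2 = (-0.53 - 1.428601) / (-0.88) = 2.2257,   |z_2| = 2.2257.
Moduli of all roots: 2.0000, 1.0211, 2.2257.
All moduli strictly greater than 1? Yes.
Verdict: Invertible.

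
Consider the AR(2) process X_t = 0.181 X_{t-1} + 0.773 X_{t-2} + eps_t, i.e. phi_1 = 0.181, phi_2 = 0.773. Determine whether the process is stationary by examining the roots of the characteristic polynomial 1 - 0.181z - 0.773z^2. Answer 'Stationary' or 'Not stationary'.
\text{Stationary}

The AR(p) characteristic polynomial is P(z) = 1 - 0.181z - 0.773z^2.
Stationarity requires all roots to lie outside the unit circle, i.e. |z| > 1 for every root.
Set 1 + (-0.181) z + (-0.773) z^2 = 0, i.e. a z^2 + b z + c = 0 with a = -0.773, b = -0.181, c = 1.
Discriminant D = b^2 - 4ac = (-0.181)^2 - 4*(-0.773)*1 = 0.032761 - (-3.092) = 3.124761.
D >= 0, so the roots are real: z = (-b +/- sqrt(D)) / (2a) = (0.181 +/- 1.767699) / (-1.546).
  z_1 = (0.181 + 1.767699) / (-1.546) = -1.2605,   |z_1| = 1.2605.
  z_2 = (0.181 - 1.767699) / (-1.546) = 1.0263,   |z_2| = 1.0263.
Moduli of all roots: 1.2605, 1.0263.
All moduli strictly greater than 1? Yes.
Verdict: Stationary.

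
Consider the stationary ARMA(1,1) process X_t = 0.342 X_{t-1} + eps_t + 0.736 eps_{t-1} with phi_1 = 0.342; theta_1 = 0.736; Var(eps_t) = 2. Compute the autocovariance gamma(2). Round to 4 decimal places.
\gamma(2) = 1.0452

Multiply the model equation by X_{t-k} and take expectations. With theta_0 = psi_0 = 1 and psi_j the MA(infinity) weights, this gives
  gamma(k) - sum_i phi_i gamma(k-i) = c_k,
  c_k = sigma^2 * sum_{j=k..q} theta_j psi_{j-k}   (c_k = 0 for k > q),
using gamma(-m) = gamma(m).
psi-weights needed (psi_j = theta_j + sum_i phi_i psi_{j-i}):
  psi_1 = theta_1 + phi_1 = 0.736 + (0.342) = 1.078
Right-hand sides:
  c_0 = sigma^2 (1 + theta_1 psi_1) = 2 * (1 + (0.736)(1.078)) = 2 * 1.793408 = 3.586816
  c_1 = sigma^2 theta_1 = 2 * (0.736) = 1.472
  c_2 = 0
Equations for k = 0 and k = 1 (AR order 1):
  gamma(0) = phi_1 gamma(1) + c_0
  gamma(1) = phi_1 gamma(0) + c_1
Substituting the second into the first: gamma(0) (1 - phi_1^2) = c_0 + phi_1 c_1, so
  gamma(0) = (c_0 + phi_1 c_1) / (1 - phi_1^2) = (3.586816 + (0.342)(1.472)) / (1 - (0.342)^2) = 4.09024 / 0.883036 = 4.63202.
  gamma(1) = phi_1 gamma(0) + c_1 = (0.342)(4.63202) + (1.472) = 3.056151.
For k = 2 (> q): gamma(2) = phi_1 gamma(1) = (0.342)(3.056151) = 1.045204.
Therefore gamma(2) = 1.0452 (to 4 decimal places).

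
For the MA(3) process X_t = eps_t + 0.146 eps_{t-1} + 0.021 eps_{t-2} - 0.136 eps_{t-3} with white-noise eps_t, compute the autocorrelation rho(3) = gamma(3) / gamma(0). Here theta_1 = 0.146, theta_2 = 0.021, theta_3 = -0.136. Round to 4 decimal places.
\rho(3) = -0.1307

For an MA(q) process with theta_0 = 1, the autocovariance is
  gamma(k) = sigma^2 * sum_{i=0..q-k} theta_i * theta_{i+k},
and rho(k) = gamma(k) / gamma(0). Sigma^2 cancels.
  numerator   = (1)*(-0.136) = -0.136.
  denominator = (1)^2 + (0.146)^2 + (0.021)^2 + (-0.136)^2 = 1.040253.
  rho(3) = -0.136 / 1.040253 = -0.1307.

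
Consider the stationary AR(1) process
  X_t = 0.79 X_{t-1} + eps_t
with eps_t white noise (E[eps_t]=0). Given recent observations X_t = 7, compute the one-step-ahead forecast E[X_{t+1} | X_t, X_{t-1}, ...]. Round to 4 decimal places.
E[X_{t+1} \mid \mathcal F_t] = 5.5300

For an AR(p) model X_t = c + sum_i phi_i X_{t-i} + eps_t, the
one-step-ahead conditional mean is
  E[X_{t+1} | X_t, ...] = c + sum_i phi_i X_{t+1-i}.
Substitute known values:
  E[X_{t+1} | ...] = (0.79) * (7)
                   = 5.5300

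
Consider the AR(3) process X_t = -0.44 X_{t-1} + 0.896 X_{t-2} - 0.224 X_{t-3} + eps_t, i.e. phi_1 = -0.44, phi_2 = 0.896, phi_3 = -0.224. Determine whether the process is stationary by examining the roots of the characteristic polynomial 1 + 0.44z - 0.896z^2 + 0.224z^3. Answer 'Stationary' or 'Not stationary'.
\text{Not stationary}

The AR(p) characteristic polynomial is P(z) = 1 + 0.44z - 0.896z^2 + 0.224z^3.
Stationarity requires all roots to lie outside the unit circle, i.e. |z| > 1 for every root.
Degree 3: look for a simple real root z0 first, then factor out (1 - z/z0) and solve the remaining quadratic.
Testing z0 = 2.5: P(2.5) = 1 + (0.44)(2.5) + (-0.896)(2.5)^2 + (0.224)(2.5)^3
  = 1 + (1.1) + (-5.6) + (3.5) = 0.  So z_0 = 2.5 is a root, |z_0| = 2.5.
Divide out the factor (1 - 0.4 z) = (1 - z/z0) (since 1/z0 = 0.4):
  P(z) = (1 - 0.4 z)(1 + (0.84) z + (-0.56) z^2)
  [check: z-coef 0.84 - (0.4) = 0.44; z^2-coef -0.56 - (0.4)(0.84) = -0.896; z^3-coef -(0.4)(-0.56) = 0.224.]
Remaining roots from the quadratic factor 1 + (0.84) z + (-0.56) z^2:
  Set 1 + (0.84) z + (-0.56) z^2 = 0, i.e. a z^2 + b z + c = 0 with a = -0.56, b = 0.84, c = 1.
  Discriminant D = b^2 - 4ac = (0.84)^2 - 4*(-0.56)*1 = 0.7056 - (-2.24) = 2.9456.
  D >= 0, so the roots are real: z = (-b +/- sqrt(D)) / (2a) = (-0.84 +/- 1.716275) / (-1.12).
    z_1 = (-0.84 + 1.716275) / (-1.12) = -0.7824,   |z_1| = 0.7824.
    z_2 = (-0.84 - 1.716275) / (-1.12) = 2.2824,   |z_2| = 2.2824.
Moduli of all roots: 2.5000, 0.7824, 2.2824.
All moduli strictly greater than 1? No.
Verdict: Not stationary.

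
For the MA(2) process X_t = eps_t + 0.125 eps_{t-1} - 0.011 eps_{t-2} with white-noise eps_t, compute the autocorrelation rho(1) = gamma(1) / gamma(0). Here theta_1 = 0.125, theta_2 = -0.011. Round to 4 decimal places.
\rho(1) = 0.1217

For an MA(q) process with theta_0 = 1, the autocovariance is
  gamma(k) = sigma^2 * sum_{i=0..q-k} theta_i * theta_{i+k},
and rho(k) = gamma(k) / gamma(0). Sigma^2 cancels.
  numerator   = (1)*(0.125) + (0.125)*(-0.011) = 0.123625.
  denominator = (1)^2 + (0.125)^2 + (-0.011)^2 = 1.015746.
  rho(1) = 0.123625 / 1.015746 = 0.1217.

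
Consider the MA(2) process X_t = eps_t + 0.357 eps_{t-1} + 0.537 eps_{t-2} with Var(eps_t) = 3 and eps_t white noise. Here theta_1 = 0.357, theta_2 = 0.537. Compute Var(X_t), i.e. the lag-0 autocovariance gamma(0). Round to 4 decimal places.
\gamma(0) = 4.2475

For an MA(q) process X_t = eps_t + sum_i theta_i eps_{t-i} with
Var(eps_t) = sigma^2, the variance is
  gamma(0) = sigma^2 * (1 + sum_i theta_i^2).
  sum_i theta_i^2 = (0.357)^2 + (0.537)^2 = 0.127449 + 0.288369 = 0.415818.
  gamma(0) = 3 * (1 + 0.415818) = 3 * 1.415818 = 4.247454, which rounds to 4.2475.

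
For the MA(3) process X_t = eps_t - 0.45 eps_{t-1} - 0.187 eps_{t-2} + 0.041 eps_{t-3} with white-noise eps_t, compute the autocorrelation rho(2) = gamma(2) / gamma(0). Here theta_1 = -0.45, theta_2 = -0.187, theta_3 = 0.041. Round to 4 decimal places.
\rho(2) = -0.1658

For an MA(q) process with theta_0 = 1, the autocovariance is
  gamma(k) = sigma^2 * sum_{i=0..q-k} theta_i * theta_{i+k},
and rho(k) = gamma(k) / gamma(0). Sigma^2 cancels.
  numerator   = (1)*(-0.187) + (-0.45)*(0.041) = -0.20545.
  denominator = (1)^2 + (-0.45)^2 + (-0.187)^2 + (0.041)^2 = 1.23915.
  rho(2) = -0.20545 / 1.23915 = -0.1658.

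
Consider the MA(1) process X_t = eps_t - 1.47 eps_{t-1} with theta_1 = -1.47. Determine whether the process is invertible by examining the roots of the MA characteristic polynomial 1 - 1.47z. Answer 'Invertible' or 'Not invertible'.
\text{Not invertible}

The MA(q) characteristic polynomial is P(z) = 1 - 1.47z.
Invertibility requires all roots to lie outside the unit circle, i.e. |z| > 1 for every root.
This is linear in z: 1 + (-1.47) z = 0  =>  z = -1/(-1.47) = 0.680272,  |z| = 0.680272.
Moduli of all roots: 0.6803.
All moduli strictly greater than 1? No.
Verdict: Not invertible.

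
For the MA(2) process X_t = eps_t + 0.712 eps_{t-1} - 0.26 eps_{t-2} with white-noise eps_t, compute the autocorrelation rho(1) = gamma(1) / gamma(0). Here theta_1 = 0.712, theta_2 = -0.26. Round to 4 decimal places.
\rho(1) = 0.3346

For an MA(q) process with theta_0 = 1, the autocovariance is
  gamma(k) = sigma^2 * sum_{i=0..q-k} theta_i * theta_{i+k},
and rho(k) = gamma(k) / gamma(0). Sigma^2 cancels.
  numerator   = (1)*(0.712) + (0.712)*(-0.26) = 0.52688.
  denominator = (1)^2 + (0.712)^2 + (-0.26)^2 = 1.574544.
  rho(1) = 0.52688 / 1.574544 = 0.3346.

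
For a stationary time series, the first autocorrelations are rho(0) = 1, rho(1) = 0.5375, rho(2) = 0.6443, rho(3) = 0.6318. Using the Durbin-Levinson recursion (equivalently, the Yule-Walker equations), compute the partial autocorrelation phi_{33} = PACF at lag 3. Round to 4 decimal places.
\phi_{33} = 0.3560

The PACF at lag k is phi_{kk}, the last component of the solution
to the Yule-Walker system G_k phi = r_k where
  (G_k)_{ij} = rho(|i - j|), (r_k)_i = rho(i), i,j = 1..k.
Equivalently, Durbin-Levinson gives phi_{kk} iteratively:
  phi_{11} = rho(1)
  phi_{kk} = [rho(k) - sum_{j=1..k-1} phi_{k-1,j} rho(k-j)]
            / [1 - sum_{j=1..k-1} phi_{k-1,j} rho(j)],
  phi_{k,j} = phi_{k-1,j} - phi_{kk} phi_{k-1,k-j},  j = 1..k-1.
Step k = 1:
  phi_11 = rho(1) = 0.5375.
Step k = 2:
  phi_22 = [rho(2) - phi_11 rho(1)] / [1 - phi_11 rho(1)] = [0.6443 - (0.5375)(0.5375)] / [1 - (0.5375)(0.5375)]
         = 0.35539375 / 0.71109375 = 0.499785.
  Update: phi_21 = phi_11 - phi_22 phi_11 = 0.5375 - (0.499785)(0.5375) = 0.268866.
Step k = 3:
  phi_33 = [rho(3) - phi_21 rho(2) - phi_22 rho(1)] / [1 - phi_21 rho(1) - phi_22 rho(2)]
    numerator   = 0.6318 - (0.268866)(0.6443) - (0.499785)(0.5375) = 0.18993555
    denominator = 1 - (0.268866)(0.5375) - (0.499785)(0.6443) = 0.5334734
  phi_33 = 0.18993555 / 0.5334734 = 0.356.
Therefore phi_{33} = 0.3560.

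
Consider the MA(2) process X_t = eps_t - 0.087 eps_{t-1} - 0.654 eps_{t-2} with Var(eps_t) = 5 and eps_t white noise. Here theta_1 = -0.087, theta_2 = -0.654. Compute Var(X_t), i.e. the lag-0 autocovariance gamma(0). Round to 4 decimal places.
\gamma(0) = 7.1764

For an MA(q) process X_t = eps_t + sum_i theta_i eps_{t-i} with
Var(eps_t) = sigma^2, the variance is
  gamma(0) = sigma^2 * (1 + sum_i theta_i^2).
  sum_i theta_i^2 = (-0.087)^2 + (-0.654)^2 = 0.007569 + 0.427716 = 0.435285.
  gamma(0) = 5 * (1 + 0.435285) = 5 * 1.435285 = 7.176425, which rounds to 7.1764.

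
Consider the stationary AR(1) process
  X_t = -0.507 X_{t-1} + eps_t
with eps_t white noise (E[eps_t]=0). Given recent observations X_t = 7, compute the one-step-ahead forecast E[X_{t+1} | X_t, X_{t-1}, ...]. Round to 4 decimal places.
E[X_{t+1} \mid \mathcal F_t] = -3.5490

For an AR(p) model X_t = c + sum_i phi_i X_{t-i} + eps_t, the
one-step-ahead conditional mean is
  E[X_{t+1} | X_t, ...] = c + sum_i phi_i X_{t+1-i}.
Substitute known values:
  E[X_{t+1} | ...] = (-0.507) * (7)
                   = -3.5490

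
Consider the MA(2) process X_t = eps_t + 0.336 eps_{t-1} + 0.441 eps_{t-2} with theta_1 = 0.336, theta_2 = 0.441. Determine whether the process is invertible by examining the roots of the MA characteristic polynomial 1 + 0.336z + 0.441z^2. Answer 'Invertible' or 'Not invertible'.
\text{Invertible}

The MA(q) characteristic polynomial is P(z) = 1 + 0.336z + 0.441z^2.
Invertibility requires all roots to lie outside the unit circle, i.e. |z| > 1 for every root.
Set 1 + (0.336) z + (0.441) z^2 = 0, i.e. a z^2 + b z + c = 0 with a = 0.441, b = 0.336, c = 1.
Discriminant D = b^2 - 4ac = (0.336)^2 - 4*(0.441)*1 = 0.112896 - (1.764) = -1.651104.
D < 0, so the roots are the complex-conjugate pair z = (-b +/- i sqrt(-D)) / (2a) = -0.381 +/- 1.4569i.
For a conjugate pair |z|^2 = z * conj(z) = (product of roots) = c/a = 1/(0.441) = 2.267574, so |z| = sqrt(2.267574) = 1.5058 for both roots.
Moduli of all roots: 1.5058, 1.5058.
All moduli strictly greater than 1? Yes.
Verdict: Invertible.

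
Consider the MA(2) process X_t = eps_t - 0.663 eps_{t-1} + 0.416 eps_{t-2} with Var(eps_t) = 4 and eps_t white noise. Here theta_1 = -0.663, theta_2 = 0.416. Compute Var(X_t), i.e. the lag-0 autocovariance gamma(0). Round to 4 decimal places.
\gamma(0) = 6.4505

For an MA(q) process X_t = eps_t + sum_i theta_i eps_{t-i} with
Var(eps_t) = sigma^2, the variance is
  gamma(0) = sigma^2 * (1 + sum_i theta_i^2).
  sum_i theta_i^2 = (-0.663)^2 + (0.416)^2 = 0.439569 + 0.173056 = 0.612625.
  gamma(0) = 4 * (1 + 0.612625) = 4 * 1.612625 = 6.4505.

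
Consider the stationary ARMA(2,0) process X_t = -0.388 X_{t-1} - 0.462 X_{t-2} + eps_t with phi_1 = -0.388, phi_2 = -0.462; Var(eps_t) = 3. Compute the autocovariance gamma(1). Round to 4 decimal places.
\gamma(1) = -1.0889

Multiply the model equation by X_{t-k} and take expectations. With theta_0 = psi_0 = 1 and psi_j the MA(infinity) weights, this gives
  gamma(k) - sum_i phi_i gamma(k-i) = c_k,
  c_k = sigma^2 * sum_{j=k..q} theta_j psi_{j-k}   (c_k = 0 for k > q),
using gamma(-m) = gamma(m).
Pure AR (q = 0): c_0 = sigma^2 = 3, c_k = 0 for k >= 1.
Equations for k = 0, 1, 2 (AR order 2, c_2 = 0):
  (E0) gamma(0) = phi_1 gamma(1) + phi_2 gamma(2) + c_0
  (E1) gamma(1) = phi_1 gamma(0) + phi_2 gamma(1) + c_1
  (E2) gamma(2) = phi_1 gamma(1) + phi_2 gamma(0)
From (E1): gamma(1) = A gamma(0) + B with
  A = phi_1 / (1 - phi_2) = -0.388 / 1.462 = -0.26539,   B = c_1 / (1 - phi_2) = 0 / 1.462 = 0.
Insert (E2) into (E0): gamma(0) (1 - phi_2^2) = phi_1 (1 + phi_2) gamma(1) + c_0.
  phi_1 (1 + phi_2) = (-0.388)(0.538) = -0.208744,   1 - phi_2^2 = 0.786556.
Replace gamma(1) by A gamma(0) + B and collect gamma(0):
  gamma(0) [0.786556 - (-0.208744)(-0.26539)] = c_0 = 3
  gamma(0) * 0.731157 = 3
  gamma(0) = 3 / 0.731157 = 4.103083.
  gamma(1) = A gamma(0) = (-0.26539)(4.103083) = -1.088917.
Therefore gamma(1) = -1.0889 (to 4 decimal places).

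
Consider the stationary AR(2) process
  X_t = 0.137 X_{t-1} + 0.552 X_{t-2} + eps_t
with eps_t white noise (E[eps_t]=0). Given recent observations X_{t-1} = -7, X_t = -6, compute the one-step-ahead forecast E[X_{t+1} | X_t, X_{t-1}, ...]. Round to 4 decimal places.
E[X_{t+1} \mid \mathcal F_t] = -4.6860

For an AR(p) model X_t = c + sum_i phi_i X_{t-i} + eps_t, the
one-step-ahead conditional mean is
  E[X_{t+1} | X_t, ...] = c + sum_i phi_i X_{t+1-i}.
Substitute known values:
  E[X_{t+1} | ...] = (0.137) * (-6) + (0.552) * (-7)
                   = -4.6860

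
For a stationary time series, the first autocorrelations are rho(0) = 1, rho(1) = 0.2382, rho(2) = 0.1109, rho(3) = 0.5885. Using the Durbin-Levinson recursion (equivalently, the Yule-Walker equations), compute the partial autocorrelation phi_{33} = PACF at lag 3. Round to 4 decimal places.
\phi_{33} = 0.5849

The PACF at lag k is phi_{kk}, the last component of the solution
to the Yule-Walker system G_k phi = r_k where
  (G_k)_{ij} = rho(|i - j|), (r_k)_i = rho(i), i,j = 1..k.
Equivalently, Durbin-Levinson gives phi_{kk} iteratively:
  phi_{11} = rho(1)
  phi_{kk} = [rho(k) - sum_{j=1..k-1} phi_{k-1,j} rho(k-j)]
            / [1 - sum_{j=1..k-1} phi_{k-1,j} rho(j)],
  phi_{k,j} = phi_{k-1,j} - phi_{kk} phi_{k-1,k-j},  j = 1..k-1.
Step k = 1:
  phi_11 = rho(1) = 0.2382.
Step k = 2:
  phi_22 = [rho(2) - phi_11 rho(1)] / [1 - phi_11 rho(1)] = [0.1109 - (0.2382)(0.2382)] / [1 - (0.2382)(0.2382)]
         = 0.05416076 / 0.94326076 = 0.057419.
  Update: phi_21 = phi_11 - phi_22 phi_11 = 0.2382 - (0.057419)(0.2382) = 0.224523.
Step k = 3:
  phi_33 = [rho(3) - phi_21 rho(2) - phi_22 rho(1)] / [1 - phi_21 rho(1) - phi_22 rho(2)]
    numerator   = 0.5885 - (0.224523)(0.1109) - (0.057419)(0.2382) = 0.54992329
    denominator = 1 - (0.224523)(0.2382) - (0.057419)(0.1109) = 0.94015092
  phi_33 = 0.54992329 / 0.94015092 = 0.5849.
Therefore phi_{33} = 0.5849.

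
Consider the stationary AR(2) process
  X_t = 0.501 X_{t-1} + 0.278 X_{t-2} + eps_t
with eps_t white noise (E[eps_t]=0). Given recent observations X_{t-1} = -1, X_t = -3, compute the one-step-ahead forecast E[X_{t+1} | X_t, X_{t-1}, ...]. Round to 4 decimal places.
E[X_{t+1} \mid \mathcal F_t] = -1.7810

For an AR(p) model X_t = c + sum_i phi_i X_{t-i} + eps_t, the
one-step-ahead conditional mean is
  E[X_{t+1} | X_t, ...] = c + sum_i phi_i X_{t+1-i}.
Substitute known values:
  E[X_{t+1} | ...] = (0.501) * (-3) + (0.278) * (-1)
                   = -1.7810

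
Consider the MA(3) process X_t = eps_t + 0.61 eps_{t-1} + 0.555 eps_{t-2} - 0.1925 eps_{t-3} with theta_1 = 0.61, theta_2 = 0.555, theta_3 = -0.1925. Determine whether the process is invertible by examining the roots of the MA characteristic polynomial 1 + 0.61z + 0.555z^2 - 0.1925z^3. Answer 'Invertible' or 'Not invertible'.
\text{Invertible}

The MA(q) characteristic polynomial is P(z) = 1 + 0.61z + 0.555z^2 - 0.1925z^3.
Invertibility requires all roots to lie outside the unit circle, i.e. |z| > 1 for every root.
Degree 3: look for a simple real root z0 first, then factor out (1 - z/z0) and solve the remaining quadratic.
Testing z0 = 4: P(4) = 1 + (0.61)(4) + (0.555)(4)^2 + (-0.1925)(4)^3
  = 1 + (2.44) + (8.88) + (-12.32) = 0.  So z_0 = 4 is a root, |z_0| = 4.
Divide out the factor (1 - 0.25 z) = (1 - z/z0) (since 1/z0 = 0.25):
  P(z) = (1 - 0.25 z)(1 + (0.86) z + (0.77) z^2)
  [check: z-coef 0.86 - (0.25) = 0.61; z^2-coef 0.77 - (0.25)(0.86) = 0.555; z^3-coef -(0.25)(0.77) = -0.1925.]
Remaining roots from the quadratic factor 1 + (0.86) z + (0.77) z^2:
  Set 1 + (0.86) z + (0.77) z^2 = 0, i.e. a z^2 + b z + c = 0 with a = 0.77, b = 0.86, c = 1.
  Discriminant D = b^2 - 4ac = (0.86)^2 - 4*(0.77)*1 = 0.7396 - (3.08) = -2.3404.
  D < 0, so the roots are the complex-conjugate pair z = (-b +/- i sqrt(-D)) / (2a) = -0.5584 +/- 0.9934i.
  For a conjugate pair |z|^2 = z * conj(z) = (product of roots) = c/a = 1/(0.77) = 1.298701, so |z| = sqrt(1.298701) = 1.1396 for both roots.
Moduli of all roots: 4.0000, 1.1396, 1.1396.
All moduli strictly greater than 1? Yes.
Verdict: Invertible.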